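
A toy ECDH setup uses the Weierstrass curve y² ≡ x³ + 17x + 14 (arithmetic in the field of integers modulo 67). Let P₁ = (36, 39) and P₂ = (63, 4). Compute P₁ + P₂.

(41, 32)

(36, 39) + (63, 4). λ = (4 - 39)/(63 - 36) ≡ 32/27 mod 67. 27⁻¹ ≡ 5 (mod 67) since 27·5 = 135 ≡ 1, so λ ≡ 26.
  x = λ² - 36 - 63 = 676 - 99 ≡ 41; y = λ·(36 - 41) - 39 ≡ 32. → (41, 32)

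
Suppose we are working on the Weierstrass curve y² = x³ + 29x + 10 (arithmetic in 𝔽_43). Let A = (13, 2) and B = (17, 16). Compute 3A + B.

(8, 18)

First 3A:
Repeated addition: build up to 3A.
2A: tangent at (13, 2): λ = (3·13² + 29)/(2·2) ≡ 20/4. 4⁻¹ ≡ 11 (mod 43), so λ ≡ 20·11 ≡ 5.
  x = λ² - 13 - 13 = 25 - 26 ≡ 42; y = λ·(13 - 42) - 2 ≡ 25. → (42, 25)
3A: (42, 25) + (13, 2). λ = (2 - 25)/(13 - 42) ≡ 20/14 mod 43. 14⁻¹ ≡ 40 (mod 43) since 14·40 = 560 ≡ 1, so λ ≡ 26.
  x = λ² - 42 - 13 = 676 - 55 ≡ 19; y = λ·(42 - 19) - 25 ≡ 14. → (19, 14)
3A = (19, 14).
Finally 3A + B:
(19, 14) + (17, 16). λ = (16 - 14)/(17 - 19) ≡ 2/41 mod 43. 41⁻¹ ≡ 21 (mod 43) since 41·21 = 861 ≡ 1, so λ ≡ 42.
  x = λ² - 19 - 17 = 1764 - 36 ≡ 8; y = λ·(19 - 8) - 14 ≡ 18. → (8, 18)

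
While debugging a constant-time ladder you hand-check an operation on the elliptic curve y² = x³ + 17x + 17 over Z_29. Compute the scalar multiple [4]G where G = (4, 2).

(15, 14)

Double-and-add on 4 = (100)₂. Start with G = (4, 2) for the leading 1-bit.
double: tangent at (4, 2): λ = (3·4² + 17)/(2·2) ≡ 7/4. 4⁻¹ ≡ 22 (mod 29), so λ ≡ 7·22 ≡ 9.
  x = λ² - 4 - 4 = 81 - 8 ≡ 15; y = λ·(4 - 15) - 2 ≡ 15. → (15, 15)
double: tangent at (15, 15): λ = (3·15² + 17)/(2·15) ≡ 25/1. 1⁻¹ ≡ 1 (mod 29), so λ ≡ 25·1 ≡ 25.
  x = λ² - 15 - 15 = 625 - 30 ≡ 15; y = λ·(15 - 15) - 15 ≡ 14. → (15, 14)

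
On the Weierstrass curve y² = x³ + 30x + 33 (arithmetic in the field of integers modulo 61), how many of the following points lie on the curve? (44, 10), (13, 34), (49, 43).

(44, 10): 10² ≡ 39, rhs ≡ 39 → on.
(13, 34): 34² ≡ 58, rhs ≡ 58 → on.
(49, 43): 43² ≡ 19, rhs ≡ 19 → on.

3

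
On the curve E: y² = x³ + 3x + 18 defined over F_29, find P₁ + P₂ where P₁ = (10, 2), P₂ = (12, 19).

(14, 22)

(10, 2) + (12, 19). λ = (19 - 2)/(12 - 10) ≡ 17/2 mod 29. 2⁻¹ ≡ 15 (mod 29) since 2·15 = 30 ≡ 1, so λ ≡ 23.
  x = λ² - 10 - 12 = 529 - 22 ≡ 14; y = λ·(10 - 14) - 2 ≡ 22. → (14, 22)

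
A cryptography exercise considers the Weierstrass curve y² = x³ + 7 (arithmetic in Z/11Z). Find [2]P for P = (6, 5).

(3, 1)

tangent at (6, 5): λ = (3·6² + 0)/(2·5) ≡ 9/10. 10⁻¹ ≡ 10 (mod 11), so λ ≡ 9·10 ≡ 2.
  x = λ² - 6 - 6 = 4 - 12 ≡ 3; y = λ·(6 - 3) - 5 ≡ 1. → (3, 1)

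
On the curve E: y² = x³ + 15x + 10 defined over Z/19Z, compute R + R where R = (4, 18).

tangent at (4, 18): λ = (3·4² + 15)/(2·18) ≡ 6/17. 17⁻¹ ≡ 9 (mod 19) since 17·9 = 153 ≡ 1, so λ ≡ 6·9 ≡ 16.
  x = λ² - 4 - 4 = 256 - 8 ≡ 1; y = λ·(4 - 1) - 18 ≡ 11. → (1, 11)

(1, 11)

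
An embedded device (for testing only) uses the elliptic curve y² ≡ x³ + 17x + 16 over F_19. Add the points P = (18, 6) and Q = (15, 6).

(5, 13)

(18, 6) + (15, 6). λ = (6 - 6)/(15 - 18) ≡ 0/16 mod 19. 16⁻¹ ≡ 6 (mod 19), so λ ≡ 0.
  x = λ² - 18 - 15 = 0 - 33 ≡ 5; y = λ·(18 - 5) - 6 ≡ 13. → (5, 13)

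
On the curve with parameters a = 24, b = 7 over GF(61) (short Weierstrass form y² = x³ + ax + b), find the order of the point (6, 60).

2P: tangent at (6, 60): λ = (3·6² + 24)/(2·60) ≡ 10/59. 59⁻¹ ≡ 30 (mod 61) since 59·30 = 1770 ≡ 1, so λ ≡ 10·30 ≡ 56.
  x = λ² - 6 - 6 = 3136 - 12 ≡ 13; y = λ·(6 - 13) - 60 ≡ 36. → (13, 36)
3P: (13, 36) + (6, 60). λ = (60 - 36)/(6 - 13) ≡ 24/54 mod 61. 54⁻¹ ≡ 26 (mod 61) since 54·26 = 1404 ≡ 1, so λ ≡ 14.
  x = λ² - 13 - 6 = 196 - 19 ≡ 55; y = λ·(13 - 55) - 36 ≡ 47. → (55, 47)
4P: (55, 47) + (6, 60). λ = (60 - 47)/(6 - 55) ≡ 13/12 mod 61. 12⁻¹ ≡ 56 (mod 61) since 12·56 = 672 ≡ 1, so λ ≡ 57.
  x = λ² - 55 - 6 = 3249 - 61 ≡ 16; y = λ·(55 - 16) - 47 ≡ 41. → (16, 41)
5P: (16, 41) + (6, 60). λ = (60 - 41)/(6 - 16) ≡ 19/51 mod 61. 51⁻¹ ≡ 6 (mod 61), so λ ≡ 53.
  x = λ² - 16 - 6 = 2809 - 22 ≡ 42; y = λ·(16 - 42) - 41 ≡ 45. → (42, 45)
6P: (42, 45) + (6, 60). λ = (60 - 45)/(6 - 42) ≡ 15/25 mod 61. 25⁻¹ ≡ 22 (mod 61) since 25·22 = 550 ≡ 1, so λ ≡ 25.
  x = λ² - 42 - 6 = 625 - 48 ≡ 28; y = λ·(42 - 28) - 45 ≡ 0. → (28, 0)
7P: (28, 0) + (6, 60). λ = (60 - 0)/(6 - 28) ≡ 60/39 mod 61. 39⁻¹ ≡ 36 (mod 61), so λ ≡ 25.
  x = λ² - 28 - 6 = 625 - 34 ≡ 42; y = λ·(28 - 42) - 0 ≡ 16. → (42, 16)
8P: (42, 16) + (6, 60). λ = (60 - 16)/(6 - 42) ≡ 44/25 mod 61. 25⁻¹ ≡ 22 (mod 61) since 25·22 = 550 ≡ 1, so λ ≡ 53.
  x = λ² - 42 - 6 = 2809 - 48 ≡ 16; y = λ·(42 - 16) - 16 ≡ 20. → (16, 20)
9P: (16, 20) + (6, 60). λ = (60 - 20)/(6 - 16) ≡ 40/51 mod 61. 51⁻¹ ≡ 6 (mod 61) since 51·6 = 306 ≡ 1, so λ ≡ 57.
  x = λ² - 16 - 6 = 3249 - 22 ≡ 55; y = λ·(16 - 55) - 20 ≡ 14. → (55, 14)
10P: (55, 14) + (6, 60). λ = (60 - 14)/(6 - 55) ≡ 46/12 mod 61. 12⁻¹ ≡ 56 (mod 61) since 12·56 = 672 ≡ 1, so λ ≡ 14.
  x = λ² - 55 - 6 = 196 - 61 ≡ 13; y = λ·(55 - 13) - 14 ≡ 25. → (13, 25)
11P: (13, 25) + (6, 60). λ = (60 - 25)/(6 - 13) ≡ 35/54 mod 61. 54⁻¹ ≡ 26 (mod 61) since 54·26 = 1404 ≡ 1, so λ ≡ 56.
  x = λ² - 13 - 6 = 3136 - 19 ≡ 6; y = λ·(13 - 6) - 25 ≡ 1. → (6, 1)
12P: (6, 1) + (6, 60): same x and y₁ ≡ -y₂, so the sum is O.
12P = O, so the order is 12.

12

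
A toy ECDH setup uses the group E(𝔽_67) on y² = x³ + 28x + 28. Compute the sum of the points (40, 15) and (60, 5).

(51, 24)

(40, 15) + (60, 5). λ = (5 - 15)/(60 - 40) ≡ 57/20 mod 67. 20⁻¹ ≡ 57 (mod 67), so λ ≡ 33.
  x = λ² - 40 - 60 = 1089 - 100 ≡ 51; y = λ·(40 - 51) - 15 ≡ 24. → (51, 24)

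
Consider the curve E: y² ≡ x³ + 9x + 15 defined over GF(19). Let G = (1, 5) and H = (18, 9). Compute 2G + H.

First 2G:
Repeated addition: build up to 2G.
2G: tangent at (1, 5): λ = (3·1² + 9)/(2·5) ≡ 12/10. 10⁻¹ ≡ 2 (mod 19), so λ ≡ 12·2 ≡ 5.
  x = λ² - 1 - 1 = 25 - 2 ≡ 4; y = λ·(1 - 4) - 5 ≡ 18. → (4, 18)
2G = (4, 18).
Finally 2G + H:
(4, 18) + (18, 9). λ = (9 - 18)/(18 - 4) ≡ 10/14 mod 19. 14⁻¹ ≡ 15 (mod 19), so λ ≡ 17.
  x = λ² - 4 - 18 = 289 - 22 ≡ 1; y = λ·(4 - 1) - 18 ≡ 14. → (1, 14)

(1, 14)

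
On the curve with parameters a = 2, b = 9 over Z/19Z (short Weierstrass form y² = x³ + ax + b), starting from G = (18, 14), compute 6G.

(5, 7)

Double-and-add on 6 = (110)₂. Start with G = (18, 14) for the leading 1-bit.
double: tangent at (18, 14): λ = (3·18² + 2)/(2·14) ≡ 5/9. 9⁻¹ ≡ 17 (mod 19) since 9·17 = 153 ≡ 1, so λ ≡ 5·17 ≡ 9.
  x = λ² - 18 - 18 = 81 - 36 ≡ 7; y = λ·(18 - 7) - 14 ≡ 9. → (7, 9)
add G: (7, 9) + (18, 14). λ = (14 - 9)/(18 - 7) ≡ 5/11 mod 19. 11⁻¹ ≡ 7 (mod 19), so λ ≡ 16.
  x = λ² - 7 - 18 = 256 - 25 ≡ 3; y = λ·(7 - 3) - 9 ≡ 17. → (3, 17)
double: tangent at (3, 17): λ = (3·3² + 2)/(2·17) ≡ 10/15. 15⁻¹ ≡ 14 (mod 19) since 15·14 = 210 ≡ 1, so λ ≡ 10·14 ≡ 7.
  x = λ² - 3 - 3 = 49 - 6 ≡ 5; y = λ·(3 - 5) - 17 ≡ 7. → (5, 7)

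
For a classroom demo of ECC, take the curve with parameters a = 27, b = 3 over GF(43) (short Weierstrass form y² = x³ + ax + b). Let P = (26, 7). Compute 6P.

Double-and-add on 6 = (110)₂. Start with P = (26, 7) for the leading 1-bit.
double: tangent at (26, 7): λ = (3·26² + 27)/(2·7) ≡ 34/14. 14⁻¹ ≡ 40 (mod 43), so λ ≡ 34·40 ≡ 27.
  x = λ² - 26 - 26 = 729 - 52 ≡ 32; y = λ·(26 - 32) - 7 ≡ 3. → (32, 3)
add P: (32, 3) + (26, 7). λ = (7 - 3)/(26 - 32) ≡ 4/37 mod 43. 37⁻¹ ≡ 7 (mod 43) since 37·7 = 259 ≡ 1, so λ ≡ 28.
  x = λ² - 32 - 26 = 784 - 58 ≡ 38; y = λ·(32 - 38) - 3 ≡ 1. → (38, 1)
double: tangent at (38, 1): λ = (3·38² + 27)/(2·1) ≡ 16/2. 2⁻¹ ≡ 22 (mod 43), so λ ≡ 16·22 ≡ 8.
  x = λ² - 38 - 38 = 64 - 76 ≡ 31; y = λ·(38 - 31) - 1 ≡ 12. → (31, 12)

(31, 12)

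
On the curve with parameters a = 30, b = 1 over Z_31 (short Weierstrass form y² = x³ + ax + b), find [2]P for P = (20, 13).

(26, 6)

tangent at (20, 13): λ = (3·20² + 30)/(2·13) ≡ 21/26. 26⁻¹ ≡ 6 (mod 31), so λ ≡ 21·6 ≡ 2.
  x = λ² - 20 - 20 = 4 - 40 ≡ 26; y = λ·(20 - 26) - 13 ≡ 6. → (26, 6)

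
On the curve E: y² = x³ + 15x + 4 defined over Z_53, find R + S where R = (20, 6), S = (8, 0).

(20, 6) + (8, 0). λ = (0 - 6)/(8 - 20) ≡ 47/41 mod 53. 41⁻¹ ≡ 22 (mod 53) since 41·22 = 902 ≡ 1, so λ ≡ 27.
  x = λ² - 20 - 8 = 729 - 28 ≡ 12; y = λ·(20 - 12) - 6 ≡ 51. → (12, 51)

(12, 51)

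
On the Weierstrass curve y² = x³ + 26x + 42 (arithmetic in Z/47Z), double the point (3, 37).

(19, 43)

tangent at (3, 37): λ = (3·3² + 26)/(2·37) ≡ 6/27. 27⁻¹ ≡ 7 (mod 47), so λ ≡ 6·7 ≡ 42.
  x = λ² - 3 - 3 = 1764 - 6 ≡ 19; y = λ·(3 - 19) - 37 ≡ 43. → (19, 43)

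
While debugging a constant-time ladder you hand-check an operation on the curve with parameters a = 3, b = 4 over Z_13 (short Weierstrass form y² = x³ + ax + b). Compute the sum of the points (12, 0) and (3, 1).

(12, 0) + (3, 1). λ = (1 - 0)/(3 - 12) ≡ 1/4 mod 13. 4⁻¹ ≡ 10 (mod 13), so λ ≡ 10.
  x = λ² - 12 - 3 = 100 - 15 ≡ 7; y = λ·(12 - 7) - 0 ≡ 11. → (7, 11)

(7, 11)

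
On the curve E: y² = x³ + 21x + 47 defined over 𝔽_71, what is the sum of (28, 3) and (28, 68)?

O

The two points share x = 28 and their y-coordinates satisfy 3 + 68 ≡ 0 (mod 71), so they are inverses. Their sum is 𝒪.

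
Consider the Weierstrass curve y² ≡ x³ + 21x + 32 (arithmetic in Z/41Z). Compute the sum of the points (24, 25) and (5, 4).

(3, 9)

(24, 25) + (5, 4). λ = (4 - 25)/(5 - 24) ≡ 20/22 mod 41. 22⁻¹ ≡ 28 (mod 41) since 22·28 = 616 ≡ 1, so λ ≡ 27.
  x = λ² - 24 - 5 = 729 - 29 ≡ 3; y = λ·(24 - 3) - 25 ≡ 9. → (3, 9)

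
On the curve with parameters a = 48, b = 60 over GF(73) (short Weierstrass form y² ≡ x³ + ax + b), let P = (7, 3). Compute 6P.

Repeated addition: build up to 6P.
2P: tangent at (7, 3): λ = (3·7² + 48)/(2·3) ≡ 49/6. 6⁻¹ ≡ 61 (mod 73), so λ ≡ 49·61 ≡ 69.
  x = λ² - 7 - 7 = 4761 - 14 ≡ 2; y = λ·(7 - 2) - 3 ≡ 50. → (2, 50)
3P: (2, 50) + (7, 3). λ = (3 - 50)/(7 - 2) ≡ 26/5 mod 73. 5⁻¹ ≡ 44 (mod 73) since 5·44 = 220 ≡ 1, so λ ≡ 49.
  x = λ² - 2 - 7 = 2401 - 9 ≡ 56; y = λ·(2 - 56) - 50 ≡ 5. → (56, 5)
4P: (56, 5) + (7, 3). λ = (3 - 5)/(7 - 56) ≡ 71/24 mod 73. 24⁻¹ ≡ 70 (mod 73) since 24·70 = 1680 ≡ 1, so λ ≡ 6.
  x = λ² - 56 - 7 = 36 - 63 ≡ 46; y = λ·(56 - 46) - 5 ≡ 55. → (46, 55)
5P: (46, 55) + (7, 3). λ = (3 - 55)/(7 - 46) ≡ 21/34 mod 73. 34⁻¹ ≡ 58 (mod 73) since 34·58 = 1972 ≡ 1, so λ ≡ 50.
  x = λ² - 46 - 7 = 2500 - 53 ≡ 38; y = λ·(46 - 38) - 55 ≡ 53. → (38, 53)
6P: (38, 53) + (7, 3). λ = (3 - 53)/(7 - 38) ≡ 23/42 mod 73. 42⁻¹ ≡ 40 (mod 73), so λ ≡ 44.
  x = λ² - 38 - 7 = 1936 - 45 ≡ 66; y = λ·(38 - 66) - 53 ≡ 29. → (66, 29)

(66, 29)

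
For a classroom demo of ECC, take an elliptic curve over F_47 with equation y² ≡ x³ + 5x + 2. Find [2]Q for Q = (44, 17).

(9, 27)

tangent at (44, 17): λ = (3·44² + 5)/(2·17) ≡ 32/34. 34⁻¹ ≡ 18 (mod 47), so λ ≡ 32·18 ≡ 12.
  x = λ² - 44 - 44 = 144 - 88 ≡ 9; y = λ·(44 - 9) - 17 ≡ 27. → (9, 27)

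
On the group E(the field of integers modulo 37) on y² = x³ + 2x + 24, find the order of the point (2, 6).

2P: tangent at (2, 6): λ = (3·2² + 2)/(2·6) ≡ 14/12. 12⁻¹ ≡ 34 (mod 37) since 12·34 = 408 ≡ 1, so λ ≡ 14·34 ≡ 32.
  x = λ² - 2 - 2 = 1024 - 4 ≡ 21; y = λ·(2 - 21) - 6 ≡ 15. → (21, 15)
3P: (21, 15) + (2, 6). λ = (6 - 15)/(2 - 21) ≡ 28/18 mod 37. 18⁻¹ ≡ 35 (mod 37) since 18·35 = 630 ≡ 1, so λ ≡ 18.
  x = λ² - 21 - 2 = 324 - 23 ≡ 5; y = λ·(21 - 5) - 15 ≡ 14. → (5, 14)
4P: (5, 14) + (2, 6). λ = (6 - 14)/(2 - 5) ≡ 29/34 mod 37. 34⁻¹ ≡ 12 (mod 37), so λ ≡ 15.
  x = λ² - 5 - 2 = 225 - 7 ≡ 33; y = λ·(5 - 33) - 14 ≡ 10. → (33, 10)
5P: (33, 10) + (2, 6). λ = (6 - 10)/(2 - 33) ≡ 33/6 mod 37. 6⁻¹ ≡ 31 (mod 37), so λ ≡ 24.
  x = λ² - 33 - 2 = 576 - 35 ≡ 23; y = λ·(33 - 23) - 10 ≡ 8. → (23, 8)
6P: (23, 8) + (2, 6). λ = (6 - 8)/(2 - 23) ≡ 35/16 mod 37. 16⁻¹ ≡ 7 (mod 37) since 16·7 = 112 ≡ 1, so λ ≡ 23.
  x = λ² - 23 - 2 = 529 - 25 ≡ 23; y = λ·(23 - 23) - 8 ≡ 29. → (23, 29)
7P: (23, 29) + (2, 6). λ = (6 - 29)/(2 - 23) ≡ 14/16 mod 37. 16⁻¹ ≡ 7 (mod 37) since 16·7 = 112 ≡ 1, so λ ≡ 24.
  x = λ² - 23 - 2 = 576 - 25 ≡ 33; y = λ·(23 - 33) - 29 ≡ 27. → (33, 27)
8P: (33, 27) + (2, 6). λ = (6 - 27)/(2 - 33) ≡ 16/6 mod 37. 6⁻¹ ≡ 31 (mod 37), so λ ≡ 15.
  x = λ² - 33 - 2 = 225 - 35 ≡ 5; y = λ·(33 - 5) - 27 ≡ 23. → (5, 23)
9P: (5, 23) + (2, 6). λ = (6 - 23)/(2 - 5) ≡ 20/34 mod 37. 34⁻¹ ≡ 12 (mod 37), so λ ≡ 18.
  x = λ² - 5 - 2 = 324 - 7 ≡ 21; y = λ·(5 - 21) - 23 ≡ 22. → (21, 22)
10P: (21, 22) + (2, 6). λ = (6 - 22)/(2 - 21) ≡ 21/18 mod 37. 18⁻¹ ≡ 35 (mod 37), so λ ≡ 32.
  x = λ² - 21 - 2 = 1024 - 23 ≡ 2; y = λ·(21 - 2) - 22 ≡ 31. → (2, 31)
11P: (2, 31) + (2, 6): same x and y₁ ≡ -y₂, so the sum is the point at infinity.
11P = the point at infinity, so the order is 11.

11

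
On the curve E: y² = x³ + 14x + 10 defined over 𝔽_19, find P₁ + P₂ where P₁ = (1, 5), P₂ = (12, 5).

(6, 14)

(1, 5) + (12, 5). λ = (5 - 5)/(12 - 1) ≡ 0/11 mod 19. 11⁻¹ ≡ 7 (mod 19), so λ ≡ 0.
  x = λ² - 1 - 12 = 0 - 13 ≡ 6; y = λ·(1 - 6) - 5 ≡ 14. → (6, 14)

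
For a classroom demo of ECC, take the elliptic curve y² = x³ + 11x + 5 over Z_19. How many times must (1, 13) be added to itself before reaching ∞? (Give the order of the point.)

5

2P: tangent at (1, 13): λ = (3·1² + 11)/(2·13) ≡ 14/7. 7⁻¹ ≡ 11 (mod 19), so λ ≡ 14·11 ≡ 2.
  x = λ² - 1 - 1 = 4 - 2 ≡ 2; y = λ·(1 - 2) - 13 ≡ 4. → (2, 4)
3P: (2, 4) + (1, 13). λ = (13 - 4)/(1 - 2) ≡ 9/18 mod 19. 18⁻¹ ≡ 18 (mod 19) since 18·18 = 324 ≡ 1, so λ ≡ 10.
  x = λ² - 2 - 1 = 100 - 3 ≡ 2; y = λ·(2 - 2) - 4 ≡ 15. → (2, 15)
4P: (2, 15) + (1, 13). λ = (13 - 15)/(1 - 2) ≡ 17/18 mod 19. 18⁻¹ ≡ 18 (mod 19) since 18·18 = 324 ≡ 1, so λ ≡ 2.
  x = λ² - 2 - 1 = 4 - 3 ≡ 1; y = λ·(2 - 1) - 15 ≡ 6. → (1, 6)
5P: (1, 6) + (1, 13): same x and y₁ ≡ -y₂, so the sum is ∞.
5P = ∞, so the order is 5.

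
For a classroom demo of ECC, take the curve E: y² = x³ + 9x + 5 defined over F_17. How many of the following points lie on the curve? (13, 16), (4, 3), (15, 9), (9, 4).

2

(13, 16): 16² ≡ 1, rhs ≡ 7 → off.
(4, 3): 3² ≡ 9, rhs ≡ 3 → off.
(15, 9): 9² ≡ 13, rhs ≡ 13 → on.
(9, 4): 4² ≡ 16, rhs ≡ 16 → on.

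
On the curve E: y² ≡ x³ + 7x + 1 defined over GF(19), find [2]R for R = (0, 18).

(17, 13)

tangent at (0, 18): λ = (3·0² + 7)/(2·18) ≡ 7/17. 17⁻¹ ≡ 9 (mod 19) since 17·9 = 153 ≡ 1, so λ ≡ 7·9 ≡ 6.
  x = λ² - 0 - 0 = 36 - 0 ≡ 17; y = λ·(0 - 17) - 18 ≡ 13. → (17, 13)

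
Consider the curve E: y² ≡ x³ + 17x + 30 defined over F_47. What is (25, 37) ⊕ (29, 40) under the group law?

(25, 37) + (29, 40). λ = (40 - 37)/(29 - 25) ≡ 3/4 mod 47. 4⁻¹ ≡ 12 (mod 47), so λ ≡ 36.
  x = λ² - 25 - 29 = 1296 - 54 ≡ 20; y = λ·(25 - 20) - 37 ≡ 2. → (20, 2)

(20, 2)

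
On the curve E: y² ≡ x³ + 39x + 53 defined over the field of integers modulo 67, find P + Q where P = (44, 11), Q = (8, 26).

(44, 11) + (8, 26). λ = (26 - 11)/(8 - 44) ≡ 15/31 mod 67. 31⁻¹ ≡ 13 (mod 67), so λ ≡ 61.
  x = λ² - 44 - 8 = 3721 - 52 ≡ 51; y = λ·(44 - 51) - 11 ≡ 31. → (51, 31)

(51, 31)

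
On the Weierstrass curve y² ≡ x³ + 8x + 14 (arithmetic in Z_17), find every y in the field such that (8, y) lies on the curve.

x³ + 8x + 14 = 590 ≡ 12 (mod 17).
12 is a non-residue mod 17; no y exists.

none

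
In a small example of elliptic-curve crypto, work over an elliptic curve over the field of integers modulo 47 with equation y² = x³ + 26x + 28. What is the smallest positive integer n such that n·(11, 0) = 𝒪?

2P: (11, 0) + (11, 0): same x and y₁ ≡ -y₂, so the sum is 𝒪.
2P = 𝒪, so the order is 2.

2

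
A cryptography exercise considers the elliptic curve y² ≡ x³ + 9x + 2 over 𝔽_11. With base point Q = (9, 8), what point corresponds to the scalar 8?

(7, 1)

Repeated addition: build up to 8Q.
2Q: tangent at (9, 8): λ = (3·9² + 9)/(2·8) ≡ 10/5. 5⁻¹ ≡ 9 (mod 11), so λ ≡ 10·9 ≡ 2.
  x = λ² - 9 - 9 = 4 - 18 ≡ 8; y = λ·(9 - 8) - 8 ≡ 5. → (8, 5)
3Q: (8, 5) + (9, 8). λ = (8 - 5)/(9 - 8) ≡ 3/1 mod 11. 1⁻¹ ≡ 1 (mod 11) since 1·1 = 1 ≡ 1, so λ ≡ 3.
  x = λ² - 8 - 9 = 9 - 17 ≡ 3; y = λ·(8 - 3) - 5 ≡ 10. → (3, 10)
4Q: (3, 10) + (9, 8). λ = (8 - 10)/(9 - 3) ≡ 9/6 mod 11. 6⁻¹ ≡ 2 (mod 11), so λ ≡ 7.
  x = λ² - 3 - 9 = 49 - 12 ≡ 4; y = λ·(3 - 4) - 10 ≡ 5. → (4, 5)
5Q: (4, 5) + (9, 8). λ = (8 - 5)/(9 - 4) ≡ 3/5 mod 11. 5⁻¹ ≡ 9 (mod 11) since 5·9 = 45 ≡ 1, so λ ≡ 5.
  x = λ² - 4 - 9 = 25 - 13 ≡ 1; y = λ·(4 - 1) - 5 ≡ 10. → (1, 10)
6Q: (1, 10) + (9, 8). λ = (8 - 10)/(9 - 1) ≡ 9/8 mod 11. 8⁻¹ ≡ 7 (mod 11) since 8·7 = 56 ≡ 1, so λ ≡ 8.
  x = λ² - 1 - 9 = 64 - 10 ≡ 10; y = λ·(1 - 10) - 10 ≡ 6. → (10, 6)
7Q: (10, 6) + (9, 8). λ = (8 - 6)/(9 - 10) ≡ 2/10 mod 11. 10⁻¹ ≡ 10 (mod 11), so λ ≡ 9.
  x = λ² - 10 - 9 = 81 - 19 ≡ 7; y = λ·(10 - 7) - 6 ≡ 10. → (7, 10)
8Q: (7, 10) + (9, 8). λ = (8 - 10)/(9 - 7) ≡ 9/2 mod 11. 2⁻¹ ≡ 6 (mod 11) since 2·6 = 12 ≡ 1, so λ ≡ 10.
  x = λ² - 7 - 9 = 100 - 16 ≡ 7; y = λ·(7 - 7) - 10 ≡ 1. → (7, 1)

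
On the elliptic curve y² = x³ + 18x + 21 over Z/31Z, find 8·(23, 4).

Write Q = (23, 4).
Repeated addition: build up to 8Q.
2Q: tangent at (23, 4): λ = (3·23² + 18)/(2·4) ≡ 24/8. 8⁻¹ ≡ 4 (mod 31), so λ ≡ 24·4 ≡ 3.
  x = λ² - 23 - 23 = 9 - 46 ≡ 25; y = λ·(23 - 25) - 4 ≡ 21. → (25, 21)
3Q: (25, 21) + (23, 4). λ = (4 - 21)/(23 - 25) ≡ 14/29 mod 31. 29⁻¹ ≡ 15 (mod 31), so λ ≡ 24.
  x = λ² - 25 - 23 = 576 - 48 ≡ 1; y = λ·(25 - 1) - 21 ≡ 28. → (1, 28)
4Q: (1, 28) + (23, 4). λ = (4 - 28)/(23 - 1) ≡ 7/22 mod 31. 22⁻¹ ≡ 24 (mod 31) since 22·24 = 528 ≡ 1, so λ ≡ 13.
  x = λ² - 1 - 23 = 169 - 24 ≡ 21; y = λ·(1 - 21) - 28 ≡ 22. → (21, 22)
5Q: (21, 22) + (23, 4). λ = (4 - 22)/(23 - 21) ≡ 13/2 mod 31. 2⁻¹ ≡ 16 (mod 31), so λ ≡ 22.
  x = λ² - 21 - 23 = 484 - 44 ≡ 6; y = λ·(21 - 6) - 22 ≡ 29. → (6, 29)
6Q: (6, 29) + (23, 4). λ = (4 - 29)/(23 - 6) ≡ 6/17 mod 31. 17⁻¹ ≡ 11 (mod 31), so λ ≡ 4.
  x = λ² - 6 - 23 = 16 - 29 ≡ 18; y = λ·(6 - 18) - 29 ≡ 16. → (18, 16)
7Q: (18, 16) + (23, 4). λ = (4 - 16)/(23 - 18) ≡ 19/5 mod 31. 5⁻¹ ≡ 25 (mod 31) since 5·25 = 125 ≡ 1, so λ ≡ 10.
  x = λ² - 18 - 23 = 100 - 41 ≡ 28; y = λ·(18 - 28) - 16 ≡ 8. → (28, 8)
8Q: (28, 8) + (23, 4). λ = (4 - 8)/(23 - 28) ≡ 27/26 mod 31. 26⁻¹ ≡ 6 (mod 31) since 26·6 = 156 ≡ 1, so λ ≡ 7.
  x = λ² - 28 - 23 = 49 - 51 ≡ 29; y = λ·(28 - 29) - 8 ≡ 16. → (29, 16)

(29, 16)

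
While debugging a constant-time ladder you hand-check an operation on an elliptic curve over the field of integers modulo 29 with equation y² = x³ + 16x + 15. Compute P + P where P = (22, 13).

tangent at (22, 13): λ = (3·22² + 16)/(2·13) ≡ 18/26. 26⁻¹ ≡ 19 (mod 29), so λ ≡ 18·19 ≡ 23.
  x = λ² - 22 - 22 = 529 - 44 ≡ 21; y = λ·(22 - 21) - 13 ≡ 10. → (21, 10)

(21, 10)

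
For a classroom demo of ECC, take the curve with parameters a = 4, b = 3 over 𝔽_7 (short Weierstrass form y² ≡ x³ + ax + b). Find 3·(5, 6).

O

Write P = (5, 6).
Repeated addition: build up to 3P.
2P: tangent at (5, 6): λ = (3·5² + 4)/(2·6) ≡ 2/5. 5⁻¹ ≡ 3 (mod 7), so λ ≡ 2·3 ≡ 6.
  x = λ² - 5 - 5 = 36 - 10 ≡ 5; y = λ·(5 - 5) - 6 ≡ 1. → (5, 1)
3P: (5, 1) + (5, 6): same x and y₁ ≡ -y₂, so the sum is O.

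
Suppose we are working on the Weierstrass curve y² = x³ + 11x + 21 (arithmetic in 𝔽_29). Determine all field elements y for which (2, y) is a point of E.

x³ + 11x + 21 = 51 ≡ 22 (mod 29).
Square roots of 22 mod 29: 14 and 15 (since 14² = 196 ≡ 22).

14, 15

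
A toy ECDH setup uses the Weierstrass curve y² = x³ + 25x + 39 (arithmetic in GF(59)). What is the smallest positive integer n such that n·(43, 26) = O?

10

2P: tangent at (43, 26): λ = (3·43² + 25)/(2·26) ≡ 26/52. 52⁻¹ ≡ 42 (mod 59) since 52·42 = 2184 ≡ 1, so λ ≡ 26·42 ≡ 30.
  x = λ² - 43 - 43 = 900 - 86 ≡ 47; y = λ·(43 - 47) - 26 ≡ 31. → (47, 31)
3P: (47, 31) + (43, 26). λ = (26 - 31)/(43 - 47) ≡ 54/55 mod 59. 55⁻¹ ≡ 44 (mod 59), so λ ≡ 16.
  x = λ² - 47 - 43 = 256 - 90 ≡ 48; y = λ·(47 - 48) - 31 ≡ 12. → (48, 12)
4P: (48, 12) + (43, 26). λ = (26 - 12)/(43 - 48) ≡ 14/54 mod 59. 54⁻¹ ≡ 47 (mod 59), so λ ≡ 9.
  x = λ² - 48 - 43 = 81 - 91 ≡ 49; y = λ·(48 - 49) - 12 ≡ 38. → (49, 38)
5P: (49, 38) + (43, 26). λ = (26 - 38)/(43 - 49) ≡ 47/53 mod 59. 53⁻¹ ≡ 49 (mod 59) since 53·49 = 2597 ≡ 1, so λ ≡ 2.
  x = λ² - 49 - 43 = 4 - 92 ≡ 30; y = λ·(49 - 30) - 38 ≡ 0. → (30, 0)
6P: (30, 0) + (43, 26). λ = (26 - 0)/(43 - 30) ≡ 26/13 mod 59. 13⁻¹ ≡ 50 (mod 59), so λ ≡ 2.
  x = λ² - 30 - 43 = 4 - 73 ≡ 49; y = λ·(30 - 49) - 0 ≡ 21. → (49, 21)
7P: (49, 21) + (43, 26). λ = (26 - 21)/(43 - 49) ≡ 5/53 mod 59. 53⁻¹ ≡ 49 (mod 59), so λ ≡ 9.
  x = λ² - 49 - 43 = 81 - 92 ≡ 48; y = λ·(49 - 48) - 21 ≡ 47. → (48, 47)
8P: (48, 47) + (43, 26). λ = (26 - 47)/(43 - 48) ≡ 38/54 mod 59. 54⁻¹ ≡ 47 (mod 59), so λ ≡ 16.
  x = λ² - 48 - 43 = 256 - 91 ≡ 47; y = λ·(48 - 47) - 47 ≡ 28. → (47, 28)
9P: (47, 28) + (43, 26). λ = (26 - 28)/(43 - 47) ≡ 57/55 mod 59. 55⁻¹ ≡ 44 (mod 59), so λ ≡ 30.
  x = λ² - 47 - 43 = 900 - 90 ≡ 43; y = λ·(47 - 43) - 28 ≡ 33. → (43, 33)
10P: (43, 33) + (43, 26): same x and y₁ ≡ -y₂, so the sum is O.
10P = O, so the order is 10.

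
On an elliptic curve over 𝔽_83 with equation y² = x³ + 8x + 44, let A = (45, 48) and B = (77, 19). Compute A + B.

(77, 64)

(45, 48) + (77, 19). λ = (19 - 48)/(77 - 45) ≡ 54/32 mod 83. 32⁻¹ ≡ 13 (mod 83) since 32·13 = 416 ≡ 1, so λ ≡ 38.
  x = λ² - 45 - 77 = 1444 - 122 ≡ 77; y = λ·(45 - 77) - 48 ≡ 64. → (77, 64)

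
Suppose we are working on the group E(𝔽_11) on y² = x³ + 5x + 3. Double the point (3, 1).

(8, 7)

tangent at (3, 1): λ = (3·3² + 5)/(2·1) ≡ 10/2. 2⁻¹ ≡ 6 (mod 11), so λ ≡ 10·6 ≡ 5.
  x = λ² - 3 - 3 = 25 - 6 ≡ 8; y = λ·(3 - 8) - 1 ≡ 7. → (8, 7)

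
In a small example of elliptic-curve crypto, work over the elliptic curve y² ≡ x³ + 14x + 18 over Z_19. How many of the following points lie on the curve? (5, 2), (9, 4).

1

(5, 2): 2² ≡ 4, rhs ≡ 4 → on.
(9, 4): 4² ≡ 16, rhs ≡ 18 → off.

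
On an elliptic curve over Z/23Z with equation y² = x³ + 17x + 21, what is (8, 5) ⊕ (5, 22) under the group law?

(8, 5) + (5, 22). λ = (22 - 5)/(5 - 8) ≡ 17/20 mod 23. 20⁻¹ ≡ 15 (mod 23), so λ ≡ 2.
  x = λ² - 8 - 5 = 4 - 13 ≡ 14; y = λ·(8 - 14) - 5 ≡ 6. → (14, 6)

(14, 6)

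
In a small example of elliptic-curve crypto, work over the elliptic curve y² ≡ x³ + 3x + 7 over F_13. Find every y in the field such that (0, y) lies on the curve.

x³ + 3x + 7 = 7 ≡ 7 (mod 13).
7 is a non-residue mod 13; no y exists.

none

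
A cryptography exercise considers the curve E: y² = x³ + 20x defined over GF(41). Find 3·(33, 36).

(20, 6)

Write P = (33, 36).
Repeated addition: build up to 3P.
2P: tangent at (33, 36): λ = (3·33² + 20)/(2·36) ≡ 7/31. 31⁻¹ ≡ 4 (mod 41) since 31·4 = 124 ≡ 1, so λ ≡ 7·4 ≡ 28.
  x = λ² - 33 - 33 = 784 - 66 ≡ 21; y = λ·(33 - 21) - 36 ≡ 13. → (21, 13)
3P: (21, 13) + (33, 36). λ = (36 - 13)/(33 - 21) ≡ 23/12 mod 41. 12⁻¹ ≡ 24 (mod 41), so λ ≡ 19.
  x = λ² - 21 - 33 = 361 - 54 ≡ 20; y = λ·(21 - 20) - 13 ≡ 6. → (20, 6)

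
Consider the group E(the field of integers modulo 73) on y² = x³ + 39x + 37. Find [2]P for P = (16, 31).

tangent at (16, 31): λ = (3·16² + 39)/(2·31) ≡ 4/62. 62⁻¹ ≡ 53 (mod 73) since 62·53 = 3286 ≡ 1, so λ ≡ 4·53 ≡ 66.
  x = λ² - 16 - 16 = 4356 - 32 ≡ 17; y = λ·(16 - 17) - 31 ≡ 49. → (17, 49)

(17, 49)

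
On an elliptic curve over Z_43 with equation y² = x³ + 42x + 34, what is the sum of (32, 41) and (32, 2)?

O

The two points share x = 32 and their y-coordinates satisfy 41 + 2 ≡ 0 (mod 43), so they are inverses. Their sum is ∞.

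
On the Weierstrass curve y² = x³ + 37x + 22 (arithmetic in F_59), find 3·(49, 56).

(35, 58)

Write Q = (49, 56).
Repeated addition: build up to 3Q.
2Q: tangent at (49, 56): λ = (3·49² + 37)/(2·56) ≡ 42/53. 53⁻¹ ≡ 49 (mod 59), so λ ≡ 42·49 ≡ 52.
  x = λ² - 49 - 49 = 2704 - 98 ≡ 10; y = λ·(49 - 10) - 56 ≡ 25. → (10, 25)
3Q: (10, 25) + (49, 56). λ = (56 - 25)/(49 - 10) ≡ 31/39 mod 59. 39⁻¹ ≡ 56 (mod 59) since 39·56 = 2184 ≡ 1, so λ ≡ 25.
  x = λ² - 10 - 49 = 625 - 59 ≡ 35; y = λ·(10 - 35) - 25 ≡ 58. → (35, 58)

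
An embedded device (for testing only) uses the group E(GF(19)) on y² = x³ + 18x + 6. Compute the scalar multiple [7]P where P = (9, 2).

Double-and-add on 7 = (111)₂. Start with P = (9, 2) for the leading 1-bit.
double: tangent at (9, 2): λ = (3·9² + 18)/(2·2) ≡ 14/4. 4⁻¹ ≡ 5 (mod 19), so λ ≡ 14·5 ≡ 13.
  x = λ² - 9 - 9 = 169 - 18 ≡ 18; y = λ·(9 - 18) - 2 ≡ 14. → (18, 14)
add P: (18, 14) + (9, 2). λ = (2 - 14)/(9 - 18) ≡ 7/10 mod 19. 10⁻¹ ≡ 2 (mod 19) since 10·2 = 20 ≡ 1, so λ ≡ 14.
  x = λ² - 18 - 9 = 196 - 27 ≡ 17; y = λ·(18 - 17) - 14 ≡ 0. → (17, 0)
double: (17, 0) + (17, 0): same x and y₁ ≡ -y₂, so the sum is O.
add P: O + (9, 2) = (9, 2) (identity).

(9, 2)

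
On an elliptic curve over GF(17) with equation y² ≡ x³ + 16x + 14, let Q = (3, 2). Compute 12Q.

Double-and-add on 12 = (1100)₂. Start with Q = (3, 2) for the leading 1-bit.
double: tangent at (3, 2): λ = (3·3² + 16)/(2·2) ≡ 9/4. 4⁻¹ ≡ 13 (mod 17) since 4·13 = 52 ≡ 1, so λ ≡ 9·13 ≡ 15.
  x = λ² - 3 - 3 = 225 - 6 ≡ 15; y = λ·(3 - 15) - 2 ≡ 5. → (15, 5)
add Q: (15, 5) + (3, 2). λ = (2 - 5)/(3 - 15) ≡ 14/5 mod 17. 5⁻¹ ≡ 7 (mod 17), so λ ≡ 13.
  x = λ² - 15 - 3 = 169 - 18 ≡ 15; y = λ·(15 - 15) - 5 ≡ 12. → (15, 12)
double: tangent at (15, 12): λ = (3·15² + 16)/(2·12) ≡ 11/7. 7⁻¹ ≡ 5 (mod 17) since 7·5 = 35 ≡ 1, so λ ≡ 11·5 ≡ 4.
  x = λ² - 15 - 15 = 16 - 30 ≡ 3; y = λ·(15 - 3) - 12 ≡ 2. → (3, 2)
double: tangent at (3, 2): λ = (3·3² + 16)/(2·2) ≡ 9/4. 4⁻¹ ≡ 13 (mod 17) since 4·13 = 52 ≡ 1, so λ ≡ 9·13 ≡ 15.
  x = λ² - 3 - 3 = 225 - 6 ≡ 15; y = λ·(3 - 15) - 2 ≡ 5. → (15, 5)

(15, 5)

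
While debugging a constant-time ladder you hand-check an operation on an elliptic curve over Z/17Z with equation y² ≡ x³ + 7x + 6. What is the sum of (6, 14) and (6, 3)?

O

The two points share x = 6 and their y-coordinates satisfy 14 + 3 ≡ 0 (mod 17), so they are inverses. Their sum is O.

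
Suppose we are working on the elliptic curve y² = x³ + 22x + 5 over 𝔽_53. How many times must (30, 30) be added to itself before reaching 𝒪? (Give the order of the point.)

2P: tangent at (30, 30): λ = (3·30² + 22)/(2·30) ≡ 19/7. 7⁻¹ ≡ 38 (mod 53) since 7·38 = 266 ≡ 1, so λ ≡ 19·38 ≡ 33.
  x = λ² - 30 - 30 = 1089 - 60 ≡ 22; y = λ·(30 - 22) - 30 ≡ 22. → (22, 22)
3P: (22, 22) + (30, 30). λ = (30 - 22)/(30 - 22) ≡ 8/8 mod 53. 8⁻¹ ≡ 20 (mod 53) since 8·20 = 160 ≡ 1, so λ ≡ 1.
  x = λ² - 22 - 30 = 1 - 52 ≡ 2; y = λ·(22 - 2) - 22 ≡ 51. → (2, 51)
4P: (2, 51) + (30, 30). λ = (30 - 51)/(30 - 2) ≡ 32/28 mod 53. 28⁻¹ ≡ 36 (mod 53) since 28·36 = 1008 ≡ 1, so λ ≡ 39.
  x = λ² - 2 - 30 = 1521 - 32 ≡ 5; y = λ·(2 - 5) - 51 ≡ 44. → (5, 44)
5P: (5, 44) + (30, 30). λ = (30 - 44)/(30 - 5) ≡ 39/25 mod 53. 25⁻¹ ≡ 17 (mod 53), so λ ≡ 27.
  x = λ² - 5 - 30 = 729 - 35 ≡ 5; y = λ·(5 - 5) - 44 ≡ 9. → (5, 9)
6P: (5, 9) + (30, 30). λ = (30 - 9)/(30 - 5) ≡ 21/25 mod 53. 25⁻¹ ≡ 17 (mod 53) since 25·17 = 425 ≡ 1, so λ ≡ 39.
  x = λ² - 5 - 30 = 1521 - 35 ≡ 2; y = λ·(5 - 2) - 9 ≡ 2. → (2, 2)
7P: (2, 2) + (30, 30). λ = (30 - 2)/(30 - 2) ≡ 28/28 mod 53. 28⁻¹ ≡ 36 (mod 53), so λ ≡ 1.
  x = λ² - 2 - 30 = 1 - 32 ≡ 22; y = λ·(2 - 22) - 2 ≡ 31. → (22, 31)
8P: (22, 31) + (30, 30). λ = (30 - 31)/(30 - 22) ≡ 52/8 mod 53. 8⁻¹ ≡ 20 (mod 53), so λ ≡ 33.
  x = λ² - 22 - 30 = 1089 - 52 ≡ 30; y = λ·(22 - 30) - 31 ≡ 23. → (30, 23)
9P: (30, 23) + (30, 30): same x and y₁ ≡ -y₂, so the sum is 𝒪.
9P = 𝒪, so the order is 9.

9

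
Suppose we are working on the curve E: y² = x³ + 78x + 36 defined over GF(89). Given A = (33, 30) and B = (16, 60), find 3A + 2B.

(20, 47)

First 3A:
Repeated addition: build up to 3A.
2A: tangent at (33, 30): λ = (3·33² + 78)/(2·30) ≡ 52/60. 60⁻¹ ≡ 46 (mod 89), so λ ≡ 52·46 ≡ 78.
  x = λ² - 33 - 33 = 6084 - 66 ≡ 55; y = λ·(33 - 55) - 30 ≡ 34. → (55, 34)
3A: (55, 34) + (33, 30). λ = (30 - 34)/(33 - 55) ≡ 85/67 mod 89. 67⁻¹ ≡ 4 (mod 89), so λ ≡ 73.
  x = λ² - 55 - 33 = 5329 - 88 ≡ 79; y = λ·(55 - 79) - 34 ≡ 83. → (79, 83)
3A = (79, 83).
Next 2B:
Repeated addition: build up to 2B.
2B: tangent at (16, 60): λ = (3·16² + 78)/(2·60) ≡ 45/31. 31⁻¹ ≡ 23 (mod 89) since 31·23 = 713 ≡ 1, so λ ≡ 45·23 ≡ 56.
  x = λ² - 16 - 16 = 3136 - 32 ≡ 78; y = λ·(16 - 78) - 60 ≡ 28. → (78, 28)
2B = (78, 28).
Finally 3A + 2B:
(79, 83) + (78, 28). λ = (28 - 83)/(78 - 79) ≡ 34/88 mod 89. 88⁻¹ ≡ 88 (mod 89), so λ ≡ 55.
  x = λ² - 79 - 78 = 3025 - 157 ≡ 20; y = λ·(79 - 20) - 83 ≡ 47. → (20, 47)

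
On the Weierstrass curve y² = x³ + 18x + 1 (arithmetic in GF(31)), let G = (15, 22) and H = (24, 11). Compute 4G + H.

(29, 22)

First 4G:
Repeated addition: build up to 4G.
2G: tangent at (15, 22): λ = (3·15² + 18)/(2·22) ≡ 11/13. 13⁻¹ ≡ 12 (mod 31), so λ ≡ 11·12 ≡ 8.
  x = λ² - 15 - 15 = 64 - 30 ≡ 3; y = λ·(15 - 3) - 22 ≡ 12. → (3, 12)
3G: (3, 12) + (15, 22). λ = (22 - 12)/(15 - 3) ≡ 10/12 mod 31. 12⁻¹ ≡ 13 (mod 31) since 12·13 = 156 ≡ 1, so λ ≡ 6.
  x = λ² - 3 - 15 = 36 - 18 ≡ 18; y = λ·(3 - 18) - 12 ≡ 22. → (18, 22)
4G: (18, 22) + (15, 22). λ = (22 - 22)/(15 - 18) ≡ 0/28 mod 31. 28⁻¹ ≡ 10 (mod 31), so λ ≡ 0.
  x = λ² - 18 - 15 = 0 - 33 ≡ 29; y = λ·(18 - 29) - 22 ≡ 9. → (29, 9)
4G = (29, 9).
Finally 4G + H:
(29, 9) + (24, 11). λ = (11 - 9)/(24 - 29) ≡ 2/26 mod 31. 26⁻¹ ≡ 6 (mod 31) since 26·6 = 156 ≡ 1, so λ ≡ 12.
  x = λ² - 29 - 24 = 144 - 53 ≡ 29; y = λ·(29 - 29) - 9 ≡ 22. → (29, 22)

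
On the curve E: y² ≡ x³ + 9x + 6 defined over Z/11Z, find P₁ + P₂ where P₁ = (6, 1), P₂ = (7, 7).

(1, 7)

(6, 1) + (7, 7). λ = (7 - 1)/(7 - 6) ≡ 6/1 mod 11. 1⁻¹ ≡ 1 (mod 11), so λ ≡ 6.
  x = λ² - 6 - 7 = 36 - 13 ≡ 1; y = λ·(6 - 1) - 1 ≡ 7. → (1, 7)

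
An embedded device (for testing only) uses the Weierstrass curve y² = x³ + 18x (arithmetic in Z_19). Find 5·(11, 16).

(1, 0)

Write P = (11, 16).
Repeated addition: build up to 5P.
2P: tangent at (11, 16): λ = (3·11² + 18)/(2·16) ≡ 1/13. 13⁻¹ ≡ 3 (mod 19), so λ ≡ 1·3 ≡ 3.
  x = λ² - 11 - 11 = 9 - 22 ≡ 6; y = λ·(11 - 6) - 16 ≡ 18. → (6, 18)
3P: (6, 18) + (11, 16). λ = (16 - 18)/(11 - 6) ≡ 17/5 mod 19. 5⁻¹ ≡ 4 (mod 19), so λ ≡ 11.
  x = λ² - 6 - 11 = 121 - 17 ≡ 9; y = λ·(6 - 9) - 18 ≡ 6. → (9, 6)
4P: (9, 6) + (11, 16). λ = (16 - 6)/(11 - 9) ≡ 10/2 mod 19. 2⁻¹ ≡ 10 (mod 19), so λ ≡ 5.
  x = λ² - 9 - 11 = 25 - 20 ≡ 5; y = λ·(9 - 5) - 6 ≡ 14. → (5, 14)
5P: (5, 14) + (11, 16). λ = (16 - 14)/(11 - 5) ≡ 2/6 mod 19. 6⁻¹ ≡ 16 (mod 19), so λ ≡ 13.
  x = λ² - 5 - 11 = 169 - 16 ≡ 1; y = λ·(5 - 1) - 14 ≡ 0. → (1, 0)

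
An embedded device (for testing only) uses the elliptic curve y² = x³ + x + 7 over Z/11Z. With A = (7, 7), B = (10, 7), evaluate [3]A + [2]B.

First 3A:
Repeated addition: build up to 3A.
2A: tangent at (7, 7): λ = (3·7² + 1)/(2·7) ≡ 5/3. 3⁻¹ ≡ 4 (mod 11), so λ ≡ 5·4 ≡ 9.
  x = λ² - 7 - 7 = 81 - 14 ≡ 1; y = λ·(7 - 1) - 7 ≡ 3. → (1, 3)
3A: (1, 3) + (7, 7). λ = (7 - 3)/(7 - 1) ≡ 4/6 mod 11. 6⁻¹ ≡ 2 (mod 11) since 6·2 = 12 ≡ 1, so λ ≡ 8.
  x = λ² - 1 - 7 = 64 - 8 ≡ 1; y = λ·(1 - 1) - 3 ≡ 8. → (1, 8)
3A = (1, 8).
Next 2B:
Repeated addition: build up to 2B.
2B: tangent at (10, 7): λ = (3·10² + 1)/(2·7) ≡ 4/3. 3⁻¹ ≡ 4 (mod 11), so λ ≡ 4·4 ≡ 5.
  x = λ² - 10 - 10 = 25 - 20 ≡ 5; y = λ·(10 - 5) - 7 ≡ 7. → (5, 7)
2B = (5, 7).
Finally 3A + 2B:
(1, 8) + (5, 7). λ = (7 - 8)/(5 - 1) ≡ 10/4 mod 11. 4⁻¹ ≡ 3 (mod 11) since 4·3 = 12 ≡ 1, so λ ≡ 8.
  x = λ² - 1 - 5 = 64 - 6 ≡ 3; y = λ·(1 - 3) - 8 ≡ 9. → (3, 9)

(3, 9)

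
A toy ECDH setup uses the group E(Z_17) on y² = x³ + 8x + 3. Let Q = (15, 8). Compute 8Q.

Double-and-add on 8 = (1000)₂. Start with Q = (15, 8) for the leading 1-bit.
double: tangent at (15, 8): λ = (3·15² + 8)/(2·8) ≡ 3/16. 16⁻¹ ≡ 16 (mod 17), so λ ≡ 3·16 ≡ 14.
  x = λ² - 15 - 15 = 196 - 30 ≡ 13; y = λ·(15 - 13) - 8 ≡ 3. → (13, 3)
double: tangent at (13, 3): λ = (3·13² + 8)/(2·3) ≡ 5/6. 6⁻¹ ≡ 3 (mod 17) since 6·3 = 18 ≡ 1, so λ ≡ 5·3 ≡ 15.
  x = λ² - 13 - 13 = 225 - 26 ≡ 12; y = λ·(13 - 12) - 3 ≡ 12. → (12, 12)
double: tangent at (12, 12): λ = (3·12² + 8)/(2·12) ≡ 15/7. 7⁻¹ ≡ 5 (mod 17) since 7·5 = 35 ≡ 1, so λ ≡ 15·5 ≡ 7.
  x = λ² - 12 - 12 = 49 - 24 ≡ 8; y = λ·(12 - 8) - 12 ≡ 16. → (8, 16)

(8, 16)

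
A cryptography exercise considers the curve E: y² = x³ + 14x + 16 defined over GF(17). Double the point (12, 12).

tangent at (12, 12): λ = (3·12² + 14)/(2·12) ≡ 4/7. 7⁻¹ ≡ 5 (mod 17), so λ ≡ 4·5 ≡ 3.
  x = λ² - 12 - 12 = 9 - 24 ≡ 2; y = λ·(12 - 2) - 12 ≡ 1. → (2, 1)

(2, 1)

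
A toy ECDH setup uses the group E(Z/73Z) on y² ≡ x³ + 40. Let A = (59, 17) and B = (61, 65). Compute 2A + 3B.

First 2A:
Repeated addition: build up to 2A.
2A: tangent at (59, 17): λ = (3·59² + 0)/(2·17) ≡ 4/34. 34⁻¹ ≡ 58 (mod 73), so λ ≡ 4·58 ≡ 13.
  x = λ² - 59 - 59 = 169 - 118 ≡ 51; y = λ·(59 - 51) - 17 ≡ 14. → (51, 14)
2A = (51, 14).
Next 3B:
Repeated addition: build up to 3B.
2B: tangent at (61, 65): λ = (3·61² + 0)/(2·65) ≡ 67/57. 57⁻¹ ≡ 41 (mod 73), so λ ≡ 67·41 ≡ 46.
  x = λ² - 61 - 61 = 2116 - 122 ≡ 23; y = λ·(61 - 23) - 65 ≡ 4. → (23, 4)
3B: (23, 4) + (61, 65). λ = (65 - 4)/(61 - 23) ≡ 61/38 mod 73. 38⁻¹ ≡ 25 (mod 73) since 38·25 = 950 ≡ 1, so λ ≡ 65.
  x = λ² - 23 - 61 = 4225 - 84 ≡ 53; y = λ·(23 - 53) - 4 ≡ 17. → (53, 17)
3B = (53, 17).
Finally 2A + 3B:
(51, 14) + (53, 17). λ = (17 - 14)/(53 - 51) ≡ 3/2 mod 73. 2⁻¹ ≡ 37 (mod 73), so λ ≡ 38.
  x = λ² - 51 - 53 = 1444 - 104 ≡ 26; y = λ·(51 - 26) - 14 ≡ 60. → (26, 60)

(26, 60)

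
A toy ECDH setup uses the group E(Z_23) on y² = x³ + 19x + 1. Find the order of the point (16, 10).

2P: tangent at (16, 10): λ = (3·16² + 19)/(2·10) ≡ 5/20. 20⁻¹ ≡ 15 (mod 23) since 20·15 = 300 ≡ 1, so λ ≡ 5·15 ≡ 6.
  x = λ² - 16 - 16 = 36 - 32 ≡ 4; y = λ·(16 - 4) - 10 ≡ 16. → (4, 16)
3P: (4, 16) + (16, 10). λ = (10 - 16)/(16 - 4) ≡ 17/12 mod 23. 12⁻¹ ≡ 2 (mod 23) since 12·2 = 24 ≡ 1, so λ ≡ 11.
  x = λ² - 4 - 16 = 121 - 20 ≡ 9; y = λ·(4 - 9) - 16 ≡ 21. → (9, 21)
4P: (9, 21) + (16, 10). λ = (10 - 21)/(16 - 9) ≡ 12/7 mod 23. 7⁻¹ ≡ 10 (mod 23), so λ ≡ 5.
  x = λ² - 9 - 16 = 25 - 25 ≡ 0; y = λ·(9 - 0) - 21 ≡ 1. → (0, 1)
5P: (0, 1) + (16, 10). λ = (10 - 1)/(16 - 0) ≡ 9/16 mod 23. 16⁻¹ ≡ 13 (mod 23) since 16·13 = 208 ≡ 1, so λ ≡ 2.
  x = λ² - 0 - 16 = 4 - 16 ≡ 11; y = λ·(0 - 11) - 1 ≡ 0. → (11, 0)
6P: (11, 0) + (16, 10). λ = (10 - 0)/(16 - 11) ≡ 10/5 mod 23. 5⁻¹ ≡ 14 (mod 23), so λ ≡ 2.
  x = λ² - 11 - 16 = 4 - 27 ≡ 0; y = λ·(11 - 0) - 0 ≡ 22. → (0, 22)
7P: (0, 22) + (16, 10). λ = (10 - 22)/(16 - 0) ≡ 11/16 mod 23. 16⁻¹ ≡ 13 (mod 23), so λ ≡ 5.
  x = λ² - 0 - 16 = 25 - 16 ≡ 9; y = λ·(0 - 9) - 22 ≡ 2. → (9, 2)
8P: (9, 2) + (16, 10). λ = (10 - 2)/(16 - 9) ≡ 8/7 mod 23. 7⁻¹ ≡ 10 (mod 23) since 7·10 = 70 ≡ 1, so λ ≡ 11.
  x = λ² - 9 - 16 = 121 - 25 ≡ 4; y = λ·(9 - 4) - 2 ≡ 7. → (4, 7)
9P: (4, 7) + (16, 10). λ = (10 - 7)/(16 - 4) ≡ 3/12 mod 23. 12⁻¹ ≡ 2 (mod 23), so λ ≡ 6.
  x = λ² - 4 - 16 = 36 - 20 ≡ 16; y = λ·(4 - 16) - 7 ≡ 13. → (16, 13)
10P: (16, 13) + (16, 10): same x and y₁ ≡ -y₂, so the sum is the point at infinity.
10P = the point at infinity, so the order is 10.

10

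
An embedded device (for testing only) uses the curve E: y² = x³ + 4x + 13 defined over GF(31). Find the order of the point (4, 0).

2P: (4, 0) + (4, 0): same x and y₁ ≡ -y₂, so the sum is ∞.
2P = ∞, so the order is 2.

2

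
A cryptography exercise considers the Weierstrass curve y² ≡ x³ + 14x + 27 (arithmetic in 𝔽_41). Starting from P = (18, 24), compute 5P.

Repeated addition: build up to 5P.
2P: tangent at (18, 24): λ = (3·18² + 14)/(2·24) ≡ 2/7. 7⁻¹ ≡ 6 (mod 41) since 7·6 = 42 ≡ 1, so λ ≡ 2·6 ≡ 12.
  x = λ² - 18 - 18 = 144 - 36 ≡ 26; y = λ·(18 - 26) - 24 ≡ 3. → (26, 3)
3P: (26, 3) + (18, 24). λ = (24 - 3)/(18 - 26) ≡ 21/33 mod 41. 33⁻¹ ≡ 5 (mod 41) since 33·5 = 165 ≡ 1, so λ ≡ 23.
  x = λ² - 26 - 18 = 529 - 44 ≡ 34; y = λ·(26 - 34) - 3 ≡ 18. → (34, 18)
4P: (34, 18) + (18, 24). λ = (24 - 18)/(18 - 34) ≡ 6/25 mod 41. 25⁻¹ ≡ 23 (mod 41), so λ ≡ 15.
  x = λ² - 34 - 18 = 225 - 52 ≡ 9; y = λ·(34 - 9) - 18 ≡ 29. → (9, 29)
5P: (9, 29) + (18, 24). λ = (24 - 29)/(18 - 9) ≡ 36/9 mod 41. 9⁻¹ ≡ 32 (mod 41), so λ ≡ 4.
  x = λ² - 9 - 18 = 16 - 27 ≡ 30; y = λ·(9 - 30) - 29 ≡ 10. → (30, 10)

(30, 10)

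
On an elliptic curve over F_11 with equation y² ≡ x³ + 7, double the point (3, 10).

tangent at (3, 10): λ = (3·3² + 0)/(2·10) ≡ 5/9. 9⁻¹ ≡ 5 (mod 11) since 9·5 = 45 ≡ 1, so λ ≡ 5·5 ≡ 3.
  x = λ² - 3 - 3 = 9 - 6 ≡ 3; y = λ·(3 - 3) - 10 ≡ 1. → (3, 1)

(3, 1)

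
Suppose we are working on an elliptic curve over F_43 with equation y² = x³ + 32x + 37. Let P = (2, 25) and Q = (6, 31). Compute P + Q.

(2, 25) + (6, 31). λ = (31 - 25)/(6 - 2) ≡ 6/4 mod 43. 4⁻¹ ≡ 11 (mod 43) since 4·11 = 44 ≡ 1, so λ ≡ 23.
  x = λ² - 2 - 6 = 529 - 8 ≡ 5; y = λ·(2 - 5) - 25 ≡ 35. → (5, 35)

(5, 35)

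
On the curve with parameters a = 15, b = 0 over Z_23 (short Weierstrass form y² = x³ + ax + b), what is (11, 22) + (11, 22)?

(3, 7)

tangent at (11, 22): λ = (3·11² + 15)/(2·22) ≡ 10/21. 21⁻¹ ≡ 11 (mod 23), so λ ≡ 10·11 ≡ 18.
  x = λ² - 11 - 11 = 324 - 22 ≡ 3; y = λ·(11 - 3) - 22 ≡ 7. → (3, 7)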